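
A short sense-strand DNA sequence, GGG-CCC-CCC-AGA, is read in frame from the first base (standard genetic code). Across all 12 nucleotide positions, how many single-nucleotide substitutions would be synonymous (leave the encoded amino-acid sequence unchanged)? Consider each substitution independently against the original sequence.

11

Codon 1 (GGG, Gly): 3 synonymous substitutions.
Codon 2 (CCC, Pro): 3 synonymous substitutions.
Codon 3 (CCC, Pro): 3 synonymous substitutions.
Codon 4 (AGA, Arg): 2 synonymous substitutions.
Total: 3 + 3 + 3 + 2 = 11.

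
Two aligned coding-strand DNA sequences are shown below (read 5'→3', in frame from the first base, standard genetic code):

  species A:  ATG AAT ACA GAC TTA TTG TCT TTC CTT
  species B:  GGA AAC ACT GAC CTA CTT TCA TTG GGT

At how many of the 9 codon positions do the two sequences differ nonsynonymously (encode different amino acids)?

3

Codon 1: ATG Met / GGA Gly — nonsynonymous.
Codon 2: AAT Asn / AAC Asn — synonymous.
Codon 3: ACA Thr / ACT Thr — synonymous.
Codon 4: GAC Asp / GAC Asp — identical.
Codon 5: TTA Leu / CTA Leu — synonymous.
Codon 6: TTG Leu / CTT Leu — synonymous.
Codon 7: TCT Ser / TCA Ser — synonymous.
Codon 8: TTC Phe / TTG Leu — nonsynonymous.
Codon 9: CTT Leu / GGT Gly — nonsynonymous.
Nonsynonymous differences: 3.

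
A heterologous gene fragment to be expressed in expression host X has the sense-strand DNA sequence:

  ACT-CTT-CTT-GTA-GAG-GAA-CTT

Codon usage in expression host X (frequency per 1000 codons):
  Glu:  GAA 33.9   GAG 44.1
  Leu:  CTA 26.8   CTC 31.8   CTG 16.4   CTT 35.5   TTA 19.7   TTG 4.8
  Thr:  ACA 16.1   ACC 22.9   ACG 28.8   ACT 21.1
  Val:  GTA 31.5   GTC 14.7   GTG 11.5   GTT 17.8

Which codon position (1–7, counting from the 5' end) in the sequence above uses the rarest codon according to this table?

Codon 1 ACT (Thr): 21.1 per 1000.
Codon 2 CTT (Leu): 35.5 per 1000.
Codon 3 CTT (Leu): 35.5 per 1000.
Codon 4 GTA (Val): 31.5 per 1000.
Codon 5 GAG (Glu): 44.1 per 1000.
Codon 6 GAA (Glu): 33.9 per 1000.
Codon 7 CTT (Leu): 35.5 per 1000.
Lowest frequency is 21.1 at codon 1.

1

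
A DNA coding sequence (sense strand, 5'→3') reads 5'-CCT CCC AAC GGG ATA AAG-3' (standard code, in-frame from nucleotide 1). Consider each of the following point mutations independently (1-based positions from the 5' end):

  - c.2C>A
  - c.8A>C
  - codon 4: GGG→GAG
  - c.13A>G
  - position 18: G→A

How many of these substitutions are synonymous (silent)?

1

Codon 1: CCT (Pro) → CAT (His) — missense.
Codon 3: AAC (Asn) → ACC (Thr) — missense.
Codon 4: GGG (Gly) → GAG (Glu) — missense.
Codon 5: ATA (Ile) → GTA (Val) — missense.
Codon 6: AAG (Lys) → AAA (Lys) — synonymous.
Synonymous: 1 of 5.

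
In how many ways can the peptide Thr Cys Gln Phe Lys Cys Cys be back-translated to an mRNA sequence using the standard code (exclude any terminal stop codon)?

256

Thr: 4 codons.
Cys: 2 codons.
Gln: 2 codons.
Phe: 2 codons.
Lys: 2 codons.
Cys: 2 codons.
Cys: 2 codons.
4 × 2 × 2 × 2 × 2 × 2 × 2 = 256.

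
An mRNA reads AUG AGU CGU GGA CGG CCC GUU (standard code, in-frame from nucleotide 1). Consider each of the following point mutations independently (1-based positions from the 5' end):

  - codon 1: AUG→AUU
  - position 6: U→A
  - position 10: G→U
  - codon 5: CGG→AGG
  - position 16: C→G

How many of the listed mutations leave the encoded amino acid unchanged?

1

Codon 1: AUG (Met) → AUU (Ile) — missense.
Codon 2: AGU (Ser) → AGA (Arg) — missense.
Codon 4: GGA (Gly) → UGA (Stop) — nonsense.
Codon 5: CGG (Arg) → AGG (Arg) — synonymous.
Codon 6: CCC (Pro) → GCC (Ala) — missense.
Synonymous: 1 of 5.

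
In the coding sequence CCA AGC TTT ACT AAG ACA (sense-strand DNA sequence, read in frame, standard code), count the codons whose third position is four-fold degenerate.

Codon 1 CCA (Pro): third position 4-fold.
Codon 2 AGC (Ser): third position 2-fold.
Codon 3 TTT (Phe): third position 2-fold.
Codon 4 ACT (Thr): third position 4-fold.
Codon 5 AAG (Lys): third position 2-fold.
Codon 6 ACA (Thr): third position 4-fold.
Four-fold degenerate third positions: 3.

3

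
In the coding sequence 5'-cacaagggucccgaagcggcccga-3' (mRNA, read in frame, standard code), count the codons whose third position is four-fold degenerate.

5

Codon 1 CAC (His): third position 2-fold.
Codon 2 AAG (Lys): third position 2-fold.
Codon 3 GGU (Gly): third position 4-fold.
Codon 4 CCC (Pro): third position 4-fold.
Codon 5 GAA (Glu): third position 2-fold.
Codon 6 GCG (Ala): third position 4-fold.
Codon 7 GCC (Ala): third position 4-fold.
Codon 8 CGA (Arg): third position 4-fold.
Four-fold degenerate third positions: 5.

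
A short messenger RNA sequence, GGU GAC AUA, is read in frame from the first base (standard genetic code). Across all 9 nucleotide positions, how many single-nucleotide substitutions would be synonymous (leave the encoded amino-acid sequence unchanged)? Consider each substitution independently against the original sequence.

6

Codon 1 (GGU, Gly): 3 synonymous substitutions.
Codon 2 (GAC, Asp): 1 synonymous substitution.
Codon 3 (AUA, Ile): 2 synonymous substitutions.
Total: 3 + 1 + 2 = 6.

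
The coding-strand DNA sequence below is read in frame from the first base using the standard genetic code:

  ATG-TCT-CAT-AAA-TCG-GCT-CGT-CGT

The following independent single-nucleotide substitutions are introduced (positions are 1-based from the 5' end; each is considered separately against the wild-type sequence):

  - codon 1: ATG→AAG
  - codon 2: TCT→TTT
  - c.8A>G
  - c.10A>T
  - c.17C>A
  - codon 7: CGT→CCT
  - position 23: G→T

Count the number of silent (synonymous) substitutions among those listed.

0

Codon 1: ATG (Met) → AAG (Lys) — missense.
Codon 2: TCT (Ser) → TTT (Phe) — missense.
Codon 3: CAT (His) → CGT (Arg) — missense.
Codon 4: AAA (Lys) → TAA (Stop) — nonsense.
Codon 6: GCT (Ala) → GAT (Asp) — missense.
Codon 7: CGT (Arg) → CCT (Pro) — missense.
Codon 8: CGT (Arg) → CTT (Leu) — missense.
Synonymous: 0 of 7.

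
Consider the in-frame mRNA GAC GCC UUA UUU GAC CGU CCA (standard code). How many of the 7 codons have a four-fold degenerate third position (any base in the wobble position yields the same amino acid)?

3

Codon 1 GAC (Asp): third position 2-fold.
Codon 2 GCC (Ala): third position 4-fold.
Codon 3 UUA (Leu): third position 2-fold.
Codon 4 UUU (Phe): third position 2-fold.
Codon 5 GAC (Asp): third position 2-fold.
Codon 6 CGU (Arg): third position 4-fold.
Codon 7 CCA (Pro): third position 4-fold.
Four-fold degenerate third positions: 3.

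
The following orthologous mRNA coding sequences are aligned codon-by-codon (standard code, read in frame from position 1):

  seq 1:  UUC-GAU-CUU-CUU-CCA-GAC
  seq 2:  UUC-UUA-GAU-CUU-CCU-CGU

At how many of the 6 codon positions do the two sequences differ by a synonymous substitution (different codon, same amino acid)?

Codon 1: UUC Phe / UUC Phe — identical.
Codon 2: GAU Asp / UUA Leu — nonsynonymous.
Codon 3: CUU Leu / GAU Asp — nonsynonymous.
Codon 4: CUU Leu / CUU Leu — identical.
Codon 5: CCA Pro / CCU Pro — synonymous.
Codon 6: GAC Asp / CGU Arg — nonsynonymous.
Synonymous differences: 1.

1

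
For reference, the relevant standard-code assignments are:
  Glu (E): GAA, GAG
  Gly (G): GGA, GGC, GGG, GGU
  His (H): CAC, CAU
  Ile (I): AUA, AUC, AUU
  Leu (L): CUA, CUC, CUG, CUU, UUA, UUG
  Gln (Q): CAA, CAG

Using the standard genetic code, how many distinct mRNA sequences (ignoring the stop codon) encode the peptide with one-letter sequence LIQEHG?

Leu: 6 codons.
Ile: 3 codons.
Gln: 2 codons.
Glu: 2 codons.
His: 2 codons.
Gly: 4 codons.
6 × 3 × 2 × 2 × 2 × 4 = 576.

576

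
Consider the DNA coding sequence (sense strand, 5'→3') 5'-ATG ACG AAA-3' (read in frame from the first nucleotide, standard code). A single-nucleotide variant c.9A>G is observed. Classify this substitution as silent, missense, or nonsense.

silent

Position 9 falls in codon 3: AAA → Lys.
After the substitution the codon is AAG → Lys.
Both encode Lys, so the change is synonymous.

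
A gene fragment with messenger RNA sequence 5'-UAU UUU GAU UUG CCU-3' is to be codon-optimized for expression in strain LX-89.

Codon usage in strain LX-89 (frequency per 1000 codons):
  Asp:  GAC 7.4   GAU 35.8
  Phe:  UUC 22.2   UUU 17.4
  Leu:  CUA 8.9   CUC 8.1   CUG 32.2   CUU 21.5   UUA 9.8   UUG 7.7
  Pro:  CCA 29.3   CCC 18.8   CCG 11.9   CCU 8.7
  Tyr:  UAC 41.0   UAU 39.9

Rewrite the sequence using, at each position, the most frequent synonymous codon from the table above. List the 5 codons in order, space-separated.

UAC UUC GAU CUG CCA

Codon 1 (Tyr): best is UAC at 41.0.
Codon 2 (Phe): best is UUC at 22.2.
Codon 3 (Asp): best is GAU at 35.8.
Codon 4 (Leu): best is CUG at 32.2.
Codon 5 (Pro): best is CCA at 29.3.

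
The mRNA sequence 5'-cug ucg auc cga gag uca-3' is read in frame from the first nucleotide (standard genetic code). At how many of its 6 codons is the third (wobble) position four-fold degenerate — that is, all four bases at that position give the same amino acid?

4

Codon 1 CUG (Leu): third position 4-fold.
Codon 2 UCG (Ser): third position 4-fold.
Codon 3 AUC (Ile): third position 3-fold.
Codon 4 CGA (Arg): third position 4-fold.
Codon 5 GAG (Glu): third position 2-fold.
Codon 6 UCA (Ser): third position 4-fold.
Four-fold degenerate third positions: 4.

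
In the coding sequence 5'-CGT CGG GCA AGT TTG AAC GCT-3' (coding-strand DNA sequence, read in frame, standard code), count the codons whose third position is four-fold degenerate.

4

Codon 1 CGT (Arg): third position 4-fold.
Codon 2 CGG (Arg): third position 4-fold.
Codon 3 GCA (Ala): third position 4-fold.
Codon 4 AGT (Ser): third position 2-fold.
Codon 5 TTG (Leu): third position 2-fold.
Codon 6 AAC (Asn): third position 2-fold.
Codon 7 GCT (Ala): third position 4-fold.
Four-fold degenerate third positions: 4.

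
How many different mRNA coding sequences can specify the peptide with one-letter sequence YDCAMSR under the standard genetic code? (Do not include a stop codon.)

Tyr: 2 codons.
Asp: 2 codons.
Cys: 2 codons.
Ala: 4 codons.
Met: 1 codon.
Ser: 6 codons.
Arg: 6 codons.
2 × 2 × 2 × 4 × 1 × 6 × 6 = 1152.

1152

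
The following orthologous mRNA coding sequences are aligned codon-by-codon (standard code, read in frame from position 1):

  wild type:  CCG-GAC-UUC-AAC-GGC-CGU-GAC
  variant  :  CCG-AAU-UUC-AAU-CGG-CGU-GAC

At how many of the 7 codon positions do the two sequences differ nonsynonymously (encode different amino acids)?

Codon 1: CCG Pro / CCG Pro — identical.
Codon 2: GAC Asp / AAU Asn — nonsynonymous.
Codon 3: UUC Phe / UUC Phe — identical.
Codon 4: AAC Asn / AAU Asn — synonymous.
Codon 5: GGC Gly / CGG Arg — nonsynonymous.
Codon 6: CGU Arg / CGU Arg — identical.
Codon 7: GAC Asp / GAC Asp — identical.
Nonsynonymous differences: 2.

2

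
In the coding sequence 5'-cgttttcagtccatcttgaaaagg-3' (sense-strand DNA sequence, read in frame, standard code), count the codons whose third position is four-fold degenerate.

2

Codon 1 CGT (Arg): third position 4-fold.
Codon 2 TTT (Phe): third position 2-fold.
Codon 3 CAG (Gln): third position 2-fold.
Codon 4 TCC (Ser): third position 4-fold.
Codon 5 ATC (Ile): third position 3-fold.
Codon 6 TTG (Leu): third position 2-fold.
Codon 7 AAA (Lys): third position 2-fold.
Codon 8 AGG (Arg): third position 2-fold.
Four-fold degenerate third positions: 2.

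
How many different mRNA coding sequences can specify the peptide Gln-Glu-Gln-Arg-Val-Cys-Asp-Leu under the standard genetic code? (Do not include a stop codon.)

4608

Gln: 2 codons.
Glu: 2 codons.
Gln: 2 codons.
Arg: 6 codons.
Val: 4 codons.
Cys: 2 codons.
Asp: 2 codons.
Leu: 6 codons.
2 × 2 × 2 × 6 × 4 × 2 × 2 × 6 = 4608.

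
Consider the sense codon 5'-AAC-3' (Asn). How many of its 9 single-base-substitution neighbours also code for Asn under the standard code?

1

Position 1: none → 0 synonymous.
Position 2: none → 0 synonymous.
Position 3: AAT → 1 synonymous.
Total: 0 + 0 + 1 = 1.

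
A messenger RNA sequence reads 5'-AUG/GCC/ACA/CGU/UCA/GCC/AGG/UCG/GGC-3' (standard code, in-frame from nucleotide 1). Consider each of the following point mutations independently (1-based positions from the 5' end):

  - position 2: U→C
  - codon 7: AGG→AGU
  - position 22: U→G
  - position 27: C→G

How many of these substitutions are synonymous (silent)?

Codon 1: AUG (Met) → ACG (Thr) — missense.
Codon 7: AGG (Arg) → AGU (Ser) — missense.
Codon 8: UCG (Ser) → GCG (Ala) — missense.
Codon 9: GGC (Gly) → GGG (Gly) — synonymous.
Synonymous: 1 of 4.

1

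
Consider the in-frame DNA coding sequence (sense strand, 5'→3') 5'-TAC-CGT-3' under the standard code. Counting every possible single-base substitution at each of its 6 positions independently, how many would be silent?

Codon 1 (TAC, Tyr): 1 synonymous substitution.
Codon 2 (CGT, Arg): 3 synonymous substitutions.
Total: 1 + 3 = 4.

4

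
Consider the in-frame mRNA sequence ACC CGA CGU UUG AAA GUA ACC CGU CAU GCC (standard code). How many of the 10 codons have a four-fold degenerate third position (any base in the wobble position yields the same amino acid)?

7

Codon 1 ACC (Thr): third position 4-fold.
Codon 2 CGA (Arg): third position 4-fold.
Codon 3 CGU (Arg): third position 4-fold.
Codon 4 UUG (Leu): third position 2-fold.
Codon 5 AAA (Lys): third position 2-fold.
Codon 6 GUA (Val): third position 4-fold.
Codon 7 ACC (Thr): third position 4-fold.
Codon 8 CGU (Arg): third position 4-fold.
Codon 9 CAU (His): third position 2-fold.
Codon 10 GCC (Ala): third position 4-fold.
Four-fold degenerate third positions: 7.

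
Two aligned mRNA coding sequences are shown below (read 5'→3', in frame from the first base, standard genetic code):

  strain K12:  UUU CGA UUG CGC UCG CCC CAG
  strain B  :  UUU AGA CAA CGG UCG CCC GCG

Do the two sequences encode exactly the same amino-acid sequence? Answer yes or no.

Codon 1: UUU Phe / UUU Phe — identical.
Codon 2: CGA Arg / AGA Arg — synonymous.
Codon 3: UUG Leu / CAA Gln — nonsynonymous.
Codon 4: CGC Arg / CGG Arg — synonymous.
Codon 5: UCG Ser / UCG Ser — identical.
Codon 6: CCC Pro / CCC Pro — identical.
Codon 7: CAG Gln / GCG Ala — nonsynonymous.
Nonsynonymous differences: 2 → different protein.

no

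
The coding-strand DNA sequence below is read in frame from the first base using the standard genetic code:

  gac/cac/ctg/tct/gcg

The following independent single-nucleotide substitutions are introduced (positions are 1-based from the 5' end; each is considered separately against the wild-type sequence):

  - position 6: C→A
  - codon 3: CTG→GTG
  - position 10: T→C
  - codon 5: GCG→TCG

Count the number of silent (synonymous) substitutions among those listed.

0

Codon 2: CAC (His) → CAA (Gln) — missense.
Codon 3: CTG (Leu) → GTG (Val) — missense.
Codon 4: TCT (Ser) → CCT (Pro) — missense.
Codon 5: GCG (Ala) → TCG (Ser) — missense.
Synonymous: 0 of 4.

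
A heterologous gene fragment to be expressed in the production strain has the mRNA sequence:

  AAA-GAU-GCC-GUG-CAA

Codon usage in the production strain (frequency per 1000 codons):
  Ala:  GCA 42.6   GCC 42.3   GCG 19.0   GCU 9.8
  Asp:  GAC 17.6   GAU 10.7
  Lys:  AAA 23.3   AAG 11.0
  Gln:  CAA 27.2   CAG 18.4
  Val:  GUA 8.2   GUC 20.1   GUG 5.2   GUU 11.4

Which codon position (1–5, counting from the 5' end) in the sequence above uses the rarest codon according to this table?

Codon 1 AAA (Lys): 23.3 per 1000.
Codon 2 GAU (Asp): 10.7 per 1000.
Codon 3 GCC (Ala): 42.3 per 1000.
Codon 4 GUG (Val): 5.2 per 1000.
Codon 5 CAA (Gln): 27.2 per 1000.
Lowest frequency is 5.2 at codon 4.

4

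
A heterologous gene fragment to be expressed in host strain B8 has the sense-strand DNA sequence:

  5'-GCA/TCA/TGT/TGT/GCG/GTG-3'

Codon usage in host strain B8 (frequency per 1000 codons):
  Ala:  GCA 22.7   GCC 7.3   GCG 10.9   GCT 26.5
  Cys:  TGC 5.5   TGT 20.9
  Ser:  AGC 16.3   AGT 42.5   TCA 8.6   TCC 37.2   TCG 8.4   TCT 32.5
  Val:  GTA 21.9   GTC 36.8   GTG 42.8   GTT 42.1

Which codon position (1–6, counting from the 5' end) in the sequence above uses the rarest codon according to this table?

2

Codon 1 GCA (Ala): 22.7 per 1000.
Codon 2 TCA (Ser): 8.6 per 1000.
Codon 3 TGT (Cys): 20.9 per 1000.
Codon 4 TGT (Cys): 20.9 per 1000.
Codon 5 GCG (Ala): 10.9 per 1000.
Codon 6 GTG (Val): 42.8 per 1000.
Lowest frequency is 8.6 at codon 2.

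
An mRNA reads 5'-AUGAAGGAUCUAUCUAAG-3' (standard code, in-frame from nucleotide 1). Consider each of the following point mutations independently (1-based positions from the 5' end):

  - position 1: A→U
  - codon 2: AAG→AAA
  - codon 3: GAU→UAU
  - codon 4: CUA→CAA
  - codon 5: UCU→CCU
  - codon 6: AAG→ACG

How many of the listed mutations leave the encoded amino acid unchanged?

1

Codon 1: AUG (Met) → UUG (Leu) — missense.
Codon 2: AAG (Lys) → AAA (Lys) — synonymous.
Codon 3: GAU (Asp) → UAU (Tyr) — missense.
Codon 4: CUA (Leu) → CAA (Gln) — missense.
Codon 5: UCU (Ser) → CCU (Pro) — missense.
Codon 6: AAG (Lys) → ACG (Thr) — missense.
Synonymous: 1 of 6.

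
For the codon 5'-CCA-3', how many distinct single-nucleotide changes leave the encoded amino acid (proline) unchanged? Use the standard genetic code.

Position 1: none → 0 synonymous.
Position 2: none → 0 synonymous.
Position 3: CCU, CCC, CCG → 3 synonymous.
Total: 0 + 0 + 3 = 3.

3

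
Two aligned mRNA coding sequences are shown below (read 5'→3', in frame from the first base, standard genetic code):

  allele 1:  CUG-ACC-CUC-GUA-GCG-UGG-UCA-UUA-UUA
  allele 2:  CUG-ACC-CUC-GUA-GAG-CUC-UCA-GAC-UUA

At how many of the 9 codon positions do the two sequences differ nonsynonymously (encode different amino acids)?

3

Codon 1: CUG Leu / CUG Leu — identical.
Codon 2: ACC Thr / ACC Thr — identical.
Codon 3: CUC Leu / CUC Leu — identical.
Codon 4: GUA Val / GUA Val — identical.
Codon 5: GCG Ala / GAG Glu — nonsynonymous.
Codon 6: UGG Trp / CUC Leu — nonsynonymous.
Codon 7: UCA Ser / UCA Ser — identical.
Codon 8: UUA Leu / GAC Asp — nonsynonymous.
Codon 9: UUA Leu / UUA Leu — identical.
Nonsynonymous differences: 3.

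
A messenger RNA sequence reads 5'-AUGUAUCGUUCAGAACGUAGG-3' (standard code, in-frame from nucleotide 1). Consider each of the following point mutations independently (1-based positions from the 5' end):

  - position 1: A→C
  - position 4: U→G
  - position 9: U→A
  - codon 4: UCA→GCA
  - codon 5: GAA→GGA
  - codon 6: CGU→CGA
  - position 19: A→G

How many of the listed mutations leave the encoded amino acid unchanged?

Codon 1: AUG (Met) → CUG (Leu) — missense.
Codon 2: UAU (Tyr) → GAU (Asp) — missense.
Codon 3: CGU (Arg) → CGA (Arg) — synonymous.
Codon 4: UCA (Ser) → GCA (Ala) — missense.
Codon 5: GAA (Glu) → GGA (Gly) — missense.
Codon 6: CGU (Arg) → CGA (Arg) — synonymous.
Codon 7: AGG (Arg) → GGG (Gly) — missense.
Synonymous: 2 of 7.

2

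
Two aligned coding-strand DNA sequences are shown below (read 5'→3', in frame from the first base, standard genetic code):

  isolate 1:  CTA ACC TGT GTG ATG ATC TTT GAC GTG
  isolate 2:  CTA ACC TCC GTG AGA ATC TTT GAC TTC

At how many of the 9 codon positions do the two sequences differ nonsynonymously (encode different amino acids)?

Codon 1: CTA Leu / CTA Leu — identical.
Codon 2: ACC Thr / ACC Thr — identical.
Codon 3: TGT Cys / TCC Ser — nonsynonymous.
Codon 4: GTG Val / GTG Val — identical.
Codon 5: ATG Met / AGA Arg — nonsynonymous.
Codon 6: ATC Ile / ATC Ile — identical.
Codon 7: TTT Phe / TTT Phe — identical.
Codon 8: GAC Asp / GAC Asp — identical.
Codon 9: GTG Val / TTC Phe — nonsynonymous.
Nonsynonymous differences: 3.

3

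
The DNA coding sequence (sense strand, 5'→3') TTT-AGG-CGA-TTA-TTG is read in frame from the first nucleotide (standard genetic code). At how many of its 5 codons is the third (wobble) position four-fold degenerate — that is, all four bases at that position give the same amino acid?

1

Codon 1 TTT (Phe): third position 2-fold.
Codon 2 AGG (Arg): third position 2-fold.
Codon 3 CGA (Arg): third position 4-fold.
Codon 4 TTA (Leu): third position 2-fold.
Codon 5 TTG (Leu): third position 2-fold.
Four-fold degenerate third positions: 1.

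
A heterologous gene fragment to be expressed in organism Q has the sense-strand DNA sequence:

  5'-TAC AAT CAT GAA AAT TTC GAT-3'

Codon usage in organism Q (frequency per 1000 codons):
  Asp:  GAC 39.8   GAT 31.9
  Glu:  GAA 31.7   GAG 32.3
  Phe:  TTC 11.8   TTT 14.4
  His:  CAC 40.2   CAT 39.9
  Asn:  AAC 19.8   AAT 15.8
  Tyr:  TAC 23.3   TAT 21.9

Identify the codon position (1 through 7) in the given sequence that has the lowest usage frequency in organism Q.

6

Codon 1 TAC (Tyr): 23.3 per 1000.
Codon 2 AAT (Asn): 15.8 per 1000.
Codon 3 CAT (His): 39.9 per 1000.
Codon 4 GAA (Glu): 31.7 per 1000.
Codon 5 AAT (Asn): 15.8 per 1000.
Codon 6 TTC (Phe): 11.8 per 1000.
Codon 7 GAT (Asp): 31.9 per 1000.
Lowest frequency is 11.8 at codon 6.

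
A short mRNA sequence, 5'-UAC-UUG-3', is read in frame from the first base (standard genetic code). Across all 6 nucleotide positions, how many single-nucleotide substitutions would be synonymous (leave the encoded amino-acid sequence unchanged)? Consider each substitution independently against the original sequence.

3

Codon 1 (UAC, Tyr): 1 synonymous substitution.
Codon 2 (UUG, Leu): 2 synonymous substitutions.
Total: 1 + 2 = 3.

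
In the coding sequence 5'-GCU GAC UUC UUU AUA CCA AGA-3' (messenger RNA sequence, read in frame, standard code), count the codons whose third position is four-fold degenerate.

2

Codon 1 GCU (Ala): third position 4-fold.
Codon 2 GAC (Asp): third position 2-fold.
Codon 3 UUC (Phe): third position 2-fold.
Codon 4 UUU (Phe): third position 2-fold.
Codon 5 AUA (Ile): third position 3-fold.
Codon 6 CCA (Pro): third position 4-fold.
Codon 7 AGA (Arg): third position 2-fold.
Four-fold degenerate third positions: 2.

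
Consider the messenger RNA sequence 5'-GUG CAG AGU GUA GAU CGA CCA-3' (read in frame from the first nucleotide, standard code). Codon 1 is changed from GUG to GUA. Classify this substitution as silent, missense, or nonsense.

silent

Position 3 falls in codon 1: GUG → Val.
After the substitution the codon is GUA → Val.
Both encode Val, so the change is synonymous.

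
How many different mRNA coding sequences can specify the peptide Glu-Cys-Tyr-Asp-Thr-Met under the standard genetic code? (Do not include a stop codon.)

Glu: 2 codons.
Cys: 2 codons.
Tyr: 2 codons.
Asp: 2 codons.
Thr: 4 codons.
Met: 1 codon.
2 × 2 × 2 × 2 × 4 × 1 = 64.

64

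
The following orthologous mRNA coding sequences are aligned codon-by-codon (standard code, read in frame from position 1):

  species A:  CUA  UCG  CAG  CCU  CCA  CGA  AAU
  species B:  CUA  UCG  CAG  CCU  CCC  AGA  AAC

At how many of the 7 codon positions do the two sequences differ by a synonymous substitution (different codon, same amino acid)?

Codon 1: CUA Leu / CUA Leu — identical.
Codon 2: UCG Ser / UCG Ser — identical.
Codon 3: CAG Gln / CAG Gln — identical.
Codon 4: CCU Pro / CCU Pro — identical.
Codon 5: CCA Pro / CCC Pro — synonymous.
Codon 6: CGA Arg / AGA Arg — synonymous.
Codon 7: AAU Asn / AAC Asn — synonymous.
Synonymous differences: 3.

3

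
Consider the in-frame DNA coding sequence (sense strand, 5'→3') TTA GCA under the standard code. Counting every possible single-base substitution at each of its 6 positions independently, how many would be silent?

5

Codon 1 (TTA, Leu): 2 synonymous substitutions.
Codon 2 (GCA, Ala): 3 synonymous substitutions.
Total: 2 + 3 = 5.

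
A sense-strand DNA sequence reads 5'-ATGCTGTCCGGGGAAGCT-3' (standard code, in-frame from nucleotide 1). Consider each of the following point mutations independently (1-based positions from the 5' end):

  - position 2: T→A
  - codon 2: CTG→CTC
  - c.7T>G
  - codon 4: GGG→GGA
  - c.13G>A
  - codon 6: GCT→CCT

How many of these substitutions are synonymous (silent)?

Codon 1: ATG (Met) → AAG (Lys) — missense.
Codon 2: CTG (Leu) → CTC (Leu) — synonymous.
Codon 3: TCC (Ser) → GCC (Ala) — missense.
Codon 4: GGG (Gly) → GGA (Gly) — synonymous.
Codon 5: GAA (Glu) → AAA (Lys) — missense.
Codon 6: GCT (Ala) → CCT (Pro) — missense.
Synonymous: 2 of 6.

2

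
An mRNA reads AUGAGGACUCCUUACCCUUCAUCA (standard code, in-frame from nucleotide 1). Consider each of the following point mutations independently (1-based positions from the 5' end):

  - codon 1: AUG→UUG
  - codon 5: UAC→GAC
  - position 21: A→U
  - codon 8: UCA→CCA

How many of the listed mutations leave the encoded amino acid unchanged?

1

Codon 1: AUG (Met) → UUG (Leu) — missense.
Codon 5: UAC (Tyr) → GAC (Asp) — missense.
Codon 7: UCA (Ser) → UCU (Ser) — synonymous.
Codon 8: UCA (Ser) → CCA (Pro) — missense.
Synonymous: 1 of 4.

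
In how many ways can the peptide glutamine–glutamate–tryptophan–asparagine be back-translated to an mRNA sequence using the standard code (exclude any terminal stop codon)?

Gln: 2 codons.
Glu: 2 codons.
Trp: 1 codon.
Asn: 2 codons.
2 × 2 × 1 × 2 = 8.

8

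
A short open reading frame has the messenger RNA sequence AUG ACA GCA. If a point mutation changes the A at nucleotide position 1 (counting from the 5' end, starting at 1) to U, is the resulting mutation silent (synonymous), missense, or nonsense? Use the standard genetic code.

Position 1 falls in codon 1: AUG → Met.
After the substitution the codon is UUG → Leu.
Met ≠ Leu, so this is a missense mutation.

missense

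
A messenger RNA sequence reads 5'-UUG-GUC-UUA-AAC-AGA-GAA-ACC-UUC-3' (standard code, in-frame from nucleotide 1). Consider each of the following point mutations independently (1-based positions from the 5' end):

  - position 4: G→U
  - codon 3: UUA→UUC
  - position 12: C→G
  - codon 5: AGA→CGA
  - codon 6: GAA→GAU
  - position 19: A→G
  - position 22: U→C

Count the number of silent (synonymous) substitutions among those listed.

Codon 2: GUC (Val) → UUC (Phe) — missense.
Codon 3: UUA (Leu) → UUC (Phe) — missense.
Codon 4: AAC (Asn) → AAG (Lys) — missense.
Codon 5: AGA (Arg) → CGA (Arg) — synonymous.
Codon 6: GAA (Glu) → GAU (Asp) — missense.
Codon 7: ACC (Thr) → GCC (Ala) — missense.
Codon 8: UUC (Phe) → CUC (Leu) — missense.
Synonymous: 1 of 7.

1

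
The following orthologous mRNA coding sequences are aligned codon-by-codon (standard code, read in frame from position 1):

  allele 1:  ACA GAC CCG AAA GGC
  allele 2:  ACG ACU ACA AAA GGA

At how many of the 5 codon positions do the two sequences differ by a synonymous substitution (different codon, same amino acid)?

2

Codon 1: ACA Thr / ACG Thr — synonymous.
Codon 2: GAC Asp / ACU Thr — nonsynonymous.
Codon 3: CCG Pro / ACA Thr — nonsynonymous.
Codon 4: AAA Lys / AAA Lys — identical.
Codon 5: GGC Gly / GGA Gly — synonymous.
Synonymous differences: 2.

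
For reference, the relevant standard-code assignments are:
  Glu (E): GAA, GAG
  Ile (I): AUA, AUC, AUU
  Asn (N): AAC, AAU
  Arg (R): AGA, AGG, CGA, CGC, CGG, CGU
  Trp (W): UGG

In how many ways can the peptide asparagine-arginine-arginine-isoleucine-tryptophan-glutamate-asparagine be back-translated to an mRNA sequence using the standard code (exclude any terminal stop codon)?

Asn: 2 codons.
Arg: 6 codons.
Arg: 6 codons.
Ile: 3 codons.
Trp: 1 codon.
Glu: 2 codons.
Asn: 2 codons.
2 × 6 × 6 × 3 × 1 × 2 × 2 = 864.

864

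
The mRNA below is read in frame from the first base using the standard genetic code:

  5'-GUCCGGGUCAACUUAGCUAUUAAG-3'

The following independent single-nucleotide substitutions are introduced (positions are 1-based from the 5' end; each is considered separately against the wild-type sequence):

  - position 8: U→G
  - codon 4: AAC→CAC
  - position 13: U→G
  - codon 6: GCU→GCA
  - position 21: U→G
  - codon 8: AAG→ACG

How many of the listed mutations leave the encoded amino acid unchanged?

Codon 3: GUC (Val) → GGC (Gly) — missense.
Codon 4: AAC (Asn) → CAC (His) — missense.
Codon 5: UUA (Leu) → GUA (Val) — missense.
Codon 6: GCU (Ala) → GCA (Ala) — synonymous.
Codon 7: AUU (Ile) → AUG (Met) — missense.
Codon 8: AAG (Lys) → ACG (Thr) — missense.
Synonymous: 1 of 6.

1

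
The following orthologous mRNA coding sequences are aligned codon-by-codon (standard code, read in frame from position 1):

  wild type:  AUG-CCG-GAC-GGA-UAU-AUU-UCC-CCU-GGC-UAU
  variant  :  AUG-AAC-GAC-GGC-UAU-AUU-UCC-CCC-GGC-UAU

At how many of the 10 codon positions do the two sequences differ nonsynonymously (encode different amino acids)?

Codon 1: AUG Met / AUG Met — identical.
Codon 2: CCG Pro / AAC Asn — nonsynonymous.
Codon 3: GAC Asp / GAC Asp — identical.
Codon 4: GGA Gly / GGC Gly — synonymous.
Codon 5: UAU Tyr / UAU Tyr — identical.
Codon 6: AUU Ile / AUU Ile — identical.
Codon 7: UCC Ser / UCC Ser — identical.
Codon 8: CCU Pro / CCC Pro — synonymous.
Codon 9: GGC Gly / GGC Gly — identical.
Codon 10: UAU Tyr / UAU Tyr — identical.
Nonsynonymous differences: 1.

1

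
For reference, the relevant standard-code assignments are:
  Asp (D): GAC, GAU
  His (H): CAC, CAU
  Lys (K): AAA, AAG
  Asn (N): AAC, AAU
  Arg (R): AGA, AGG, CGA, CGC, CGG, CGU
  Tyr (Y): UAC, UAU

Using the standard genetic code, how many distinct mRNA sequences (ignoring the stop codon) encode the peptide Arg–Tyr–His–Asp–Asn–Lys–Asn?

Arg: 6 codons.
Tyr: 2 codons.
His: 2 codons.
Asp: 2 codons.
Asn: 2 codons.
Lys: 2 codons.
Asn: 2 codons.
6 × 2 × 2 × 2 × 2 × 2 × 2 = 384.

384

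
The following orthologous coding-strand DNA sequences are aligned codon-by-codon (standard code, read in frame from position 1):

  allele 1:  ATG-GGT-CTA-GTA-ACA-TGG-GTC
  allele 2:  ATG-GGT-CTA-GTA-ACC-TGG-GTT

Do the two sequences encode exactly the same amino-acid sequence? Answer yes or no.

yes

Codon 1: ATG Met / ATG Met — identical.
Codon 2: GGT Gly / GGT Gly — identical.
Codon 3: CTA Leu / CTA Leu — identical.
Codon 4: GTA Val / GTA Val — identical.
Codon 5: ACA Thr / ACC Thr — synonymous.
Codon 6: TGG Trp / TGG Trp — identical.
Codon 7: GTC Val / GTT Val — synonymous.
Nonsynonymous differences: 0 → same protein.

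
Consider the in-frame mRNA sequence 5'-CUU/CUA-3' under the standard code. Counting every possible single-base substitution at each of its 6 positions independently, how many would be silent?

Codon 1 (CUU, Leu): 3 synonymous substitutions.
Codon 2 (CUA, Leu): 4 synonymous substitutions.
Total: 3 + 4 = 7.

7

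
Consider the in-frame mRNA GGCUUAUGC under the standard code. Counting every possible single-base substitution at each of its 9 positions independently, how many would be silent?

Codon 1 (GGC, Gly): 3 synonymous substitutions.
Codon 2 (UUA, Leu): 2 synonymous substitutions.
Codon 3 (UGC, Cys): 1 synonymous substitution.
Total: 3 + 2 + 1 = 6.

6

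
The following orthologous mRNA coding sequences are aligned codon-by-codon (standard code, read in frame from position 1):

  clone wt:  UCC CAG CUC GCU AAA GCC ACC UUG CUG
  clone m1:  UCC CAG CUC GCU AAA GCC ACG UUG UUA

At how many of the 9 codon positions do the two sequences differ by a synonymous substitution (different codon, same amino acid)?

Codon 1: UCC Ser / UCC Ser — identical.
Codon 2: CAG Gln / CAG Gln — identical.
Codon 3: CUC Leu / CUC Leu — identical.
Codon 4: GCU Ala / GCU Ala — identical.
Codon 5: AAA Lys / AAA Lys — identical.
Codon 6: GCC Ala / GCC Ala — identical.
Codon 7: ACC Thr / ACG Thr — synonymous.
Codon 8: UUG Leu / UUG Leu — identical.
Codon 9: CUG Leu / UUA Leu — synonymous.
Synonymous differences: 2.

2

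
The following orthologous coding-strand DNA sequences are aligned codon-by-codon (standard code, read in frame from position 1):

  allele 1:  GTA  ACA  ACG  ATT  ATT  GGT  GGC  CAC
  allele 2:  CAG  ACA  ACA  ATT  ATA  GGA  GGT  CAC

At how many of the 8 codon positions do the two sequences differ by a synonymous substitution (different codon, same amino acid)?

4

Codon 1: GTA Val / CAG Gln — nonsynonymous.
Codon 2: ACA Thr / ACA Thr — identical.
Codon 3: ACG Thr / ACA Thr — synonymous.
Codon 4: ATT Ile / ATT Ile — identical.
Codon 5: ATT Ile / ATA Ile — synonymous.
Codon 6: GGT Gly / GGA Gly — synonymous.
Codon 7: GGC Gly / GGT Gly — synonymous.
Codon 8: CAC His / CAC His — identical.
Synonymous differences: 4.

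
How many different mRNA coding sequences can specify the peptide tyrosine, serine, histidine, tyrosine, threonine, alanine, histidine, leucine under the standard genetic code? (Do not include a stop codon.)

9216

Tyr: 2 codons.
Ser: 6 codons.
His: 2 codons.
Tyr: 2 codons.
Thr: 4 codons.
Ala: 4 codons.
His: 2 codons.
Leu: 6 codons.
2 × 6 × 2 × 2 × 4 × 4 × 2 × 6 = 9216.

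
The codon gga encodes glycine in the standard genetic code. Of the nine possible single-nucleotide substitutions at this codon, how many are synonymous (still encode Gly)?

3

Position 1: none → 0 synonymous.
Position 2: none → 0 synonymous.
Position 3: GGU, GGC, GGG → 3 synonymous.
Total: 0 + 0 + 3 = 3.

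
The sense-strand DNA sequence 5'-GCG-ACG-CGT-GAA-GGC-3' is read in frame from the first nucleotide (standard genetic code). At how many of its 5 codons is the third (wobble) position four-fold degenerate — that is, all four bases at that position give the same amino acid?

Codon 1 GCG (Ala): third position 4-fold.
Codon 2 ACG (Thr): third position 4-fold.
Codon 3 CGT (Arg): third position 4-fold.
Codon 4 GAA (Glu): third position 2-fold.
Codon 5 GGC (Gly): third position 4-fold.
Four-fold degenerate third positions: 4.

4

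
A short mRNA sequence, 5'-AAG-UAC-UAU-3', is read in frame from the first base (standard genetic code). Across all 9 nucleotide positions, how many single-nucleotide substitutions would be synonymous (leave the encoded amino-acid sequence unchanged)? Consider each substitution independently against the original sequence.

Codon 1 (AAG, Lys): 1 synonymous substitution.
Codon 2 (UAC, Tyr): 1 synonymous substitution.
Codon 3 (UAU, Tyr): 1 synonymous substitution.
Total: 1 + 1 + 1 = 3.

3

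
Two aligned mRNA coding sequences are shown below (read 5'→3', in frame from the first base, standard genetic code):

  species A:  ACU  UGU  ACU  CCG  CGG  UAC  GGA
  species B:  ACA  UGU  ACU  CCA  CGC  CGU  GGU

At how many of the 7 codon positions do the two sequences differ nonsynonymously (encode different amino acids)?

1

Codon 1: ACU Thr / ACA Thr — synonymous.
Codon 2: UGU Cys / UGU Cys — identical.
Codon 3: ACU Thr / ACU Thr — identical.
Codon 4: CCG Pro / CCA Pro — synonymous.
Codon 5: CGG Arg / CGC Arg — synonymous.
Codon 6: UAC Tyr / CGU Arg — nonsynonymous.
Codon 7: GGA Gly / GGU Gly — synonymous.
Nonsynonymous differences: 1.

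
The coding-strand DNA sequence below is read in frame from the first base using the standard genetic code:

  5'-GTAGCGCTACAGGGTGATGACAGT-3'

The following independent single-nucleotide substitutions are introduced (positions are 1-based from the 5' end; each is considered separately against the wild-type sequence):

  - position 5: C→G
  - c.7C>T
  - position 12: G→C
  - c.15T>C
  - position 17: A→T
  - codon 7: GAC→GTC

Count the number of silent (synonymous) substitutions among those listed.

Codon 2: GCG (Ala) → GGG (Gly) — missense.
Codon 3: CTA (Leu) → TTA (Leu) — synonymous.
Codon 4: CAG (Gln) → CAC (His) — missense.
Codon 5: GGT (Gly) → GGC (Gly) — synonymous.
Codon 6: GAT (Asp) → GTT (Val) — missense.
Codon 7: GAC (Asp) → GTC (Val) — missense.
Synonymous: 2 of 6.

2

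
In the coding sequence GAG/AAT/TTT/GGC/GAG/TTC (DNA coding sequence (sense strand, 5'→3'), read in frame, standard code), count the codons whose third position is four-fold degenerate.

Codon 1 GAG (Glu): third position 2-fold.
Codon 2 AAT (Asn): third position 2-fold.
Codon 3 TTT (Phe): third position 2-fold.
Codon 4 GGC (Gly): third position 4-fold.
Codon 5 GAG (Glu): third position 2-fold.
Codon 6 TTC (Phe): third position 2-fold.
Four-fold degenerate third positions: 1.

1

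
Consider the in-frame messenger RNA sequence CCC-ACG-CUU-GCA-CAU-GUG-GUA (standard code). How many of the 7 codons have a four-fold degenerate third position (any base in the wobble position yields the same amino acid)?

6

Codon 1 CCC (Pro): third position 4-fold.
Codon 2 ACG (Thr): third position 4-fold.
Codon 3 CUU (Leu): third position 4-fold.
Codon 4 GCA (Ala): third position 4-fold.
Codon 5 CAU (His): third position 2-fold.
Codon 6 GUG (Val): third position 4-fold.
Codon 7 GUA (Val): third position 4-fold.
Four-fold degenerate third positions: 6.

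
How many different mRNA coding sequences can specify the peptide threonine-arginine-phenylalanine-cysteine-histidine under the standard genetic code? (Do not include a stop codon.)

192

Thr: 4 codons.
Arg: 6 codons.
Phe: 2 codons.
Cys: 2 codons.
His: 2 codons.
4 × 6 × 2 × 2 × 2 = 192.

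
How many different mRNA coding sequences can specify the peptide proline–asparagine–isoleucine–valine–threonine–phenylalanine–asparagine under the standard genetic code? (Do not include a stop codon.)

1536

Pro: 4 codons.
Asn: 2 codons.
Ile: 3 codons.
Val: 4 codons.
Thr: 4 codons.
Phe: 2 codons.
Asn: 2 codons.
4 × 2 × 3 × 4 × 4 × 2 × 2 = 1536.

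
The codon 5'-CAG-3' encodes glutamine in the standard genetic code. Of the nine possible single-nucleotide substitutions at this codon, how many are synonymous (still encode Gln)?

Position 1: none → 0 synonymous.
Position 2: none → 0 synonymous.
Position 3: CAA → 1 synonymous.
Total: 0 + 0 + 1 = 1.

1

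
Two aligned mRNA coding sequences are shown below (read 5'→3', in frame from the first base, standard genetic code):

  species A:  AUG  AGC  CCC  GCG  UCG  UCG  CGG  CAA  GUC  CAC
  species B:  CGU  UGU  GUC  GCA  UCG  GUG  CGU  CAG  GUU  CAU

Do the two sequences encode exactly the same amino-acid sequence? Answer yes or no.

no

Codon 1: AUG Met / CGU Arg — nonsynonymous.
Codon 2: AGC Ser / UGU Cys — nonsynonymous.
Codon 3: CCC Pro / GUC Val — nonsynonymous.
Codon 4: GCG Ala / GCA Ala — synonymous.
Codon 5: UCG Ser / UCG Ser — identical.
Codon 6: UCG Ser / GUG Val — nonsynonymous.
Codon 7: CGG Arg / CGU Arg — synonymous.
Codon 8: CAA Gln / CAG Gln — synonymous.
Codon 9: GUC Val / GUU Val — synonymous.
Codon 10: CAC His / CAU His — synonymous.
Nonsynonymous differences: 4 → different protein.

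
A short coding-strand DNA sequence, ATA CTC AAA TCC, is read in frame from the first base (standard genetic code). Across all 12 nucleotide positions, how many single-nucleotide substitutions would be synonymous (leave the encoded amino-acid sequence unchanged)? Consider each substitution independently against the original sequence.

Codon 1 (ATA, Ile): 2 synonymous substitutions.
Codon 2 (CTC, Leu): 3 synonymous substitutions.
Codon 3 (AAA, Lys): 1 synonymous substitution.
Codon 4 (TCC, Ser): 3 synonymous substitutions.
Total: 2 + 3 + 1 + 3 = 9.

9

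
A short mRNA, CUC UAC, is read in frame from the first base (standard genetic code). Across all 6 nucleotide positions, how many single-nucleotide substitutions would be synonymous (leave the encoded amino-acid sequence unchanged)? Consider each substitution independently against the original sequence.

4

Codon 1 (CUC, Leu): 3 synonymous substitutions.
Codon 2 (UAC, Tyr): 1 synonymous substitution.
Total: 3 + 1 = 4.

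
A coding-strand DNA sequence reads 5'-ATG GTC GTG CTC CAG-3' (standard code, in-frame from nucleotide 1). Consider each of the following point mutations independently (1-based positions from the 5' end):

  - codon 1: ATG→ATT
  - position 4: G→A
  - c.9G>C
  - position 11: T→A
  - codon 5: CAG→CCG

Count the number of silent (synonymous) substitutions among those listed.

1

Codon 1: ATG (Met) → ATT (Ile) — missense.
Codon 2: GTC (Val) → ATC (Ile) — missense.
Codon 3: GTG (Val) → GTC (Val) — synonymous.
Codon 4: CTC (Leu) → CAC (His) — missense.
Codon 5: CAG (Gln) → CCG (Pro) — missense.
Synonymous: 1 of 5.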